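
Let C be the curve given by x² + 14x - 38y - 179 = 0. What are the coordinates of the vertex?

Only x is squared. Complete the square in x: (x + 7)² = 38(y + 6).
Vertex (-7, -6); 4p = 38 so p = 19/2. Opens up.

(-7, -6)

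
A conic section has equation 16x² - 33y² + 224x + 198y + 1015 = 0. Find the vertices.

16(x² + 14x) -33(y² - 6y) = -1015
Complete the square: 16(x + 7)² -33(y - 3)² = -1015 + 784 - 297 = -528
Divide through by -528 to get (y - 3)²/16 - (x + 7)²/33 = 1.
Hyperbola, center (-7, 3), transverse axis vertical; a² = 16, b² = 33.
a = 4. Vertices at (h, k ± a).

(-7, -1) and (-7, 7)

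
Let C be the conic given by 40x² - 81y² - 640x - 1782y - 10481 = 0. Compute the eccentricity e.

Group the x- and y-terms: 40(x² - 16x) -81(y² + 22y) = 10481
Complete the square in x and y: 40(x - 8)² -81(y + 11)² = 10481 + 2560 - 9801 = 3240
Dividing both sides by 3240: (x - 8)²/81 - (y + 11)²/40 = 1
Hyperbola, center (8, -11), transverse axis horizontal; a² = 81, b² = 40.
c² = a² + b² = 121, so c = 11.
e = c/a = 11/9.

e = 11/9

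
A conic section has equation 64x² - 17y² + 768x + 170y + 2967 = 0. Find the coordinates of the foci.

Group: 64(x² + 12x) -17(y² - 10y) = -2967
Complete the square: 64(x + 6)² -17(y - 5)² = -2967 + 2304 - 425 = -1088
Dividing both sides by -1088: (y - 5)²/64 - (x + 6)²/17 = 1
Hyperbola, center (-6, 5), transverse axis vertical; a² = 64, b² = 17.
c² = a² + b² = 64 + 17 = 81, so c = 9.
Foci lie on the vertical axis through the center: (h, k ± c).

(-6, -4) and (-6, 14)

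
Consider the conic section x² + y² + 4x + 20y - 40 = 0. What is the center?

(-2, -10)

Group: (x² + 4x) + (y² + 20y) = 40
Complete the square in x and y: (x + 2)² + (y + 10)² = 40 + 4 + 100 = 144
So (x + 2)² + (y + 10)² = 144.
Circle centered at (-2, -10) with r² = 144.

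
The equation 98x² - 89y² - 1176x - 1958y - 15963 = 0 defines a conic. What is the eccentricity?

98(x² - 12x) -89(y² + 22y) = 15963
Completing the square gives 98(x - 6)² -89(y + 11)² = 15963 + 3528 - 10769 = 8722.
Dividing both sides by 8722: (x - 6)²/89 - (y + 11)²/98 = 1
Hyperbola, center (6, -11), transverse axis horizontal; a² = 89, b² = 98.
c² = a² + b² = 187, so c = √187.
e = c/a = √187/√89 = √16643/89.

e = √16643/89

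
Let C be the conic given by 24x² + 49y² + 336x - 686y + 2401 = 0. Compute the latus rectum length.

48/7

Group the x- and y-terms: 24(x² + 14x) + 49(y² - 14y) = -2401
24(x + 7)² + 49(y - 7)² = -2401 + 1176 + 2401 = 1176
Dividing both sides by 1176: (x + 7)²/49 + (y - 7)²/24 = 1
Ellipse, center (-7, 7), major axis horizontal; a² = 49, b² = 24.
Latus rectum length = 2b²/a = 2·24/7 = 48/7.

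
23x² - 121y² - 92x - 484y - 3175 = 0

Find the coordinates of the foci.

Group: 23(x² - 4x) -121(y² + 4y) = 3175
23(x - 2)² -121(y + 2)² = 3175 + 92 - 484 = 2783
Divide through by 2783 to get (x - 2)²/121 - (y + 2)²/23 = 1.
Hyperbola, center (2, -2), transverse axis horizontal; a² = 121, b² = 23.
c² = a² + b² = 121 + 23 = 144, so c = 12.
Foci lie on the horizontal axis through the center: (h ± c, k).

(-10, -2) and (14, -2)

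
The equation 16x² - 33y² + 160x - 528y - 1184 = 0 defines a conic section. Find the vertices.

(-5, -12) and (-5, -4)

Collect terms: 16(x² + 10x) -33(y² + 16y) = 1184
Complete the square in x and y: 16(x + 5)² -33(y + 8)² = 1184 + 400 - 2112 = -528
Dividing both sides by -528: (y + 8)²/16 - (x + 5)²/33 = 1
Hyperbola, center (-5, -8), transverse axis vertical; a² = 16, b² = 33.
a = 4. Vertices at (h, k ± a).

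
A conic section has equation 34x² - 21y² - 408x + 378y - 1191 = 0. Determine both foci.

(6 - √55, 9) and (6 + √55, 9)

34(x² - 12x) -21(y² - 18y) = 1191
Complete the square in x and y: 34(x - 6)² -21(y - 9)² = 1191 + 1224 - 1701 = 714
Divide through by 714 to get (x - 6)²/21 - (y - 9)²/34 = 1.
Hyperbola, center (6, 9), transverse axis horizontal; a² = 21, b² = 34.
c² = a² + b² = 21 + 34 = 55, so c = √55.
Foci lie on the horizontal axis through the center: (h ± c, k).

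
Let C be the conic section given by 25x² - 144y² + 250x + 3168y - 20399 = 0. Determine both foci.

Rearranging, 25(x² + 10x) -144(y² - 22y) = 20399.
Completing the square gives 25(x + 5)² -144(y - 11)² = 20399 + 625 - 17424 = 3600.
Divide by 3600: (x + 5)²/144 - (y - 11)²/25 = 1
Hyperbola, center (-5, 11), transverse axis horizontal; a² = 144, b² = 25.
c² = a² + b² = 144 + 25 = 169, so c = 13.
Foci lie on the horizontal axis through the center: (h ± c, k).

(-18, 11) and (8, 11)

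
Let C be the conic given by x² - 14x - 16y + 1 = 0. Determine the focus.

Only x is squared. Complete the square in x: (x - 7)² = 16(y + 3).
Vertex (7, -3); 4p = 16 so p = 4. Opens up.
Focus is p units from the vertex along the axis: (h, k + p).

(7, 1)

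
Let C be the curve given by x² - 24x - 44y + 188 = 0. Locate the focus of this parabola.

(12, 12)

Only x is squared. Complete the square in x: (x - 12)² = 44(y - 1).
Vertex (12, 1); 4p = 44 so p = 11. Opens up.
Focus is p units from the vertex along the axis: (h, k + p).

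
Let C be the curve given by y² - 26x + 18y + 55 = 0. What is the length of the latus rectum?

Only y is squared. Complete the square in y: (y + 9)² = 26(x + 1).
Vertex (-1, -9); 4p = 26 so p = 13/2. Opens right.
Latus rectum length = |4p| = 26.

26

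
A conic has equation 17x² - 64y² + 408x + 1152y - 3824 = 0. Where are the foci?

(-21, 9) and (-3, 9)

17(x² + 24x) -64(y² - 18y) = 3824
17(x + 12)² -64(y - 9)² = 3824 + 2448 - 5184 = 1088
Dividing both sides by 1088: (x + 12)²/64 - (y - 9)²/17 = 1
Hyperbola, center (-12, 9), transverse axis horizontal; a² = 64, b² = 17.
c² = a² + b² = 64 + 17 = 81, so c = 9.
Foci lie on the horizontal axis through the center: (h ± c, k).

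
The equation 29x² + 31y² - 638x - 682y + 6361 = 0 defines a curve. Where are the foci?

Group: 29(x² - 22x) + 31(y² - 22y) = -6361
Complete the square: 29(x - 11)² + 31(y - 11)² = -6361 + 3509 + 3751 = 899
Divide by 899: (x - 11)²/31 + (y - 11)²/29 = 1
Ellipse, center (11, 11), major axis horizontal; a² = 31, b² = 29.
c² = a² - b² = 31 - 29 = 2, so c = √2.
Foci lie on the horizontal axis through the center: (h ± c, k).

(11 - √2, 11) and (11 + √2, 11)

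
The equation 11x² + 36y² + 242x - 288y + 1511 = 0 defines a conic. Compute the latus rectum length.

Collect terms: 11(x² + 22x) + 36(y² - 8y) = -1511
11(x + 11)² + 36(y - 4)² = -1511 + 1331 + 576 = 396
Divide by 396: (x + 11)²/36 + (y - 4)²/11 = 1
Ellipse, center (-11, 4), major axis horizontal; a² = 36, b² = 11.
Latus rectum length = 2b²/a = 2·11/6 = 11/3.

11/3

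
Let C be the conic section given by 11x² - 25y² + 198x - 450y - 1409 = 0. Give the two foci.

(-15, -9) and (-3, -9)

11(x² + 18x) -25(y² + 18y) = 1409
Complete the square: 11(x + 9)² -25(y + 9)² = 1409 + 891 - 2025 = 275
Divide by 275: (x + 9)²/25 - (y + 9)²/11 = 1
Hyperbola, center (-9, -9), transverse axis horizontal; a² = 25, b² = 11.
c² = a² + b² = 25 + 11 = 36, so c = 6.
Foci lie on the horizontal axis through the center: (h ± c, k).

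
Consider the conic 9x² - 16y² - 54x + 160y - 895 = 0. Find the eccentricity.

e = 5/4

Rearranging, 9(x² - 6x) -16(y² - 10y) = 895.
Complete the square in x and y: 9(x - 3)² -16(y - 5)² = 895 + 81 - 400 = 576
Dividing both sides by 576: (x - 3)²/64 - (y - 5)²/36 = 1
Hyperbola, center (3, 5), transverse axis horizontal; a² = 64, b² = 36.
c² = a² + b² = 100, so c = 10.
e = c/a = 10/8 = 5/4.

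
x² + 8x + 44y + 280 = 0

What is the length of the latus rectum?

Only x is squared. Complete the square in x: (x + 4)² = -44(y + 6).
Vertex (-4, -6); 4p = -44 so p = -11. Opens down.
Latus rectum length = |4p| = 44.

44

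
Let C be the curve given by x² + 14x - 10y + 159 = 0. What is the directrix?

y = 17/2

Only x is squared. Complete the square in x: (x + 7)² = 10(y - 11).
Vertex (-7, 11); 4p = 10 so p = 5/2. Opens up.
Directrix is the horizontal line y = k − p = 11 − (5/2) = 17/2.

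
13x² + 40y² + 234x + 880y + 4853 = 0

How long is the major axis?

8√5

Group the x- and y-terms: 13(x² + 18x) + 40(y² + 22y) = -4853
Complete the square in x and y: 13(x + 9)² + 40(y + 11)² = -4853 + 1053 + 4840 = 1040
Divide by 1040: (x + 9)²/80 + (y + 11)²/26 = 1
Ellipse, center (-9, -11), major axis horizontal; a² = 80, b² = 26.
a² = 80 so a = 4√5; the major axis has length 2a = 8√5.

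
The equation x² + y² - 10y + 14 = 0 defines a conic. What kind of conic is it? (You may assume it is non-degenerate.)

No xy term. Coefficients of x² and y² are A = 1, C = 1.
A = C (same sign) ⇒ circle.

circle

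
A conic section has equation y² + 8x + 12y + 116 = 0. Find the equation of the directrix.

x = -8

Only y is squared. Complete the square in y: (y + 6)² = -8(x + 10).
Vertex (-10, -6); 4p = -8 so p = -2. Opens left.
Directrix is the vertical line x = h − p = -10 − (-2) = -8.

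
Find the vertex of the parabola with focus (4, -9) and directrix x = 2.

The vertex is the midpoint between the focus and the directrix along the axis of symmetry.
Axis is horizontal (directrix is vertical). Vertex x-coordinate = (4 + 2)/2 = 3; y-coordinate = -9.

(3, -9)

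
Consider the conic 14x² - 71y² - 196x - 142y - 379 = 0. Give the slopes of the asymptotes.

√994/71 and -√994/71

Group: 14(x² - 14x) -71(y² + 2y) = 379
Complete the square in x and y: 14(x - 7)² -71(y + 1)² = 379 + 686 - 71 = 994
Divide by 994: (x - 7)²/71 - (y + 1)²/14 = 1
Hyperbola, center (7, -1), transverse axis horizontal; a² = 71, b² = 14.
For a horizontal hyperbola the asymptotes have slope ±b/a.
Here that is ±√14/√71 = ±√994/71.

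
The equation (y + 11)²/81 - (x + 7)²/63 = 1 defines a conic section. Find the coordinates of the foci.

Center (-7, -11). The positive term is the y-term, so the transverse axis is vertical; a² = 81, b² = 63.
c² = a² + b² = 81 + 63 = 144, so c = 12.
Foci lie on the vertical axis through the center: (h, k ± c).

(-7, -23) and (-7, 1)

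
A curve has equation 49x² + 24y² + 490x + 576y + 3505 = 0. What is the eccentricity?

Collect terms: 49(x² + 10x) + 24(y² + 24y) = -3505
Complete the square: 49(x + 5)² + 24(y + 12)² = -3505 + 1225 + 3456 = 1176
Divide by 1176: (x + 5)²/24 + (y + 12)²/49 = 1
Ellipse, center (-5, -12), major axis vertical; a² = 49, b² = 24.
c² = a² - b² = 25, so c = 5.
e = c/a = 5/7.

e = 5/7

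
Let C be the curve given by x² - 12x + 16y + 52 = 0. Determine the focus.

(6, -5)

Only x is squared. Complete the square in x: (x - 6)² = -16(y + 1).
Vertex (6, -1); 4p = -16 so p = -4. Opens down.
Focus is p units from the vertex along the axis: (h, k + p).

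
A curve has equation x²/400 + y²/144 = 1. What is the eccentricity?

Center (0, 0). The larger denominator 400 sits under the x-term, so the major axis is horizontal; a² = 400, b² = 144.
c² = a² - b² = 256, so c = 16.
e = c/a = 16/20 = 4/5.

e = 4/5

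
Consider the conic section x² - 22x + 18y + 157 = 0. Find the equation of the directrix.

y = 5/2

Only x is squared. Complete the square in x: (x - 11)² = -18(y + 2).
Vertex (11, -2); 4p = -18 so p = -9/2. Opens down.
Directrix is the horizontal line y = k − p = -2 − (-9/2) = 5/2.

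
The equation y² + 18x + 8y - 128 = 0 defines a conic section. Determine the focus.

(7/2, -4)

Only y is squared. Complete the square in y: (y + 4)² = -18(x - 8).
Vertex (8, -4); 4p = -18 so p = -9/2. Opens left.
Focus is p units from the vertex along the axis: (h + p, k).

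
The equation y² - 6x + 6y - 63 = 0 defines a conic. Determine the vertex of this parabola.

Only y is squared. Complete the square in y: (y + 3)² = 6(x + 12).
Vertex (-12, -3); 4p = 6 so p = 3/2. Opens right.

(-12, -3)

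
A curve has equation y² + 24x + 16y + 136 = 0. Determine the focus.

Only y is squared. Complete the square in y: (y + 8)² = -24(x + 3).
Vertex (-3, -8); 4p = -24 so p = -6. Opens left.
Focus is p units from the vertex along the axis: (h + p, k).

(-9, -8)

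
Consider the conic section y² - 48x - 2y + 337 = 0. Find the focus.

(19, 1)

Only y is squared. Complete the square in y: (y - 1)² = 48(x - 7).
Vertex (7, 1); 4p = 48 so p = 12. Opens right.
Focus is p units from the vertex along the axis: (h + p, k).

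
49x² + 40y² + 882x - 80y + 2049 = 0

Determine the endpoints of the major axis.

Rearranging, 49(x² + 18x) + 40(y² - 2y) = -2049.
Complete the square in x and y: 49(x + 9)² + 40(y - 1)² = -2049 + 3969 + 40 = 1960
Dividing both sides by 1960: (x + 9)²/40 + (y - 1)²/49 = 1
Ellipse, center (-9, 1), major axis vertical; a² = 49, b² = 40.
a = 7. Vertices at (h, k ± a).

(-9, -6) and (-9, 8)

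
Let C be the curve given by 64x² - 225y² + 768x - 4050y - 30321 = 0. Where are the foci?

Group the x- and y-terms: 64(x² + 12x) -225(y² + 18y) = 30321
64(x + 6)² -225(y + 9)² = 30321 + 2304 - 18225 = 14400
Divide by 14400: (x + 6)²/225 - (y + 9)²/64 = 1
Hyperbola, center (-6, -9), transverse axis horizontal; a² = 225, b² = 64.
c² = a² + b² = 225 + 64 = 289, so c = 17.
Foci lie on the horizontal axis through the center: (h ± c, k).

(-23, -9) and (11, -9)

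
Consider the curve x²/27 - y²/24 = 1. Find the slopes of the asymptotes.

Center (0, 0). The positive term is the x-term, so the transverse axis is horizontal; a² = 27, b² = 24.
For a horizontal hyperbola the asymptotes have slope ±b/a.
Here that is ±2√6/3√3 = ±2√2/3.

2√2/3 and -2√2/3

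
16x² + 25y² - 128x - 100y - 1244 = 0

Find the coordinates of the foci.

(-2, 2) and (10, 2)

16(x² - 8x) + 25(y² - 4y) = 1244
16(x - 4)² + 25(y - 2)² = 1244 + 256 + 100 = 1600
Divide by 1600: (x - 4)²/100 + (y - 2)²/64 = 1
Ellipse, center (4, 2), major axis horizontal; a² = 100, b² = 64.
c² = a² - b² = 100 - 64 = 36, so c = 6.
Foci lie on the horizontal axis through the center: (h ± c, k).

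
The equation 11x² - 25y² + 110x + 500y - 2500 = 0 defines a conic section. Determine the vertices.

Collect terms: 11(x² + 10x) -25(y² - 20y) = 2500
11(x + 5)² -25(y - 10)² = 2500 + 275 - 2500 = 275
Divide by 275: (x + 5)²/25 - (y - 10)²/11 = 1
Hyperbola, center (-5, 10), transverse axis horizontal; a² = 25, b² = 11.
a = 5. Vertices at (h ± a, k).

(-10, 10) and (0, 10)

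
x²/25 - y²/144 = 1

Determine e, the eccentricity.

Center (0, 0). The positive term is the x-term, so the transverse axis is horizontal; a² = 25, b² = 144.
c² = a² + b² = 169, so c = 13.
e = c/a = 13/5.

e = 13/5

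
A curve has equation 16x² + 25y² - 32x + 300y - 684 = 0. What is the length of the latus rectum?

64/5

Group the x- and y-terms: 16(x² - 2x) + 25(y² + 12y) = 684
Completing the square gives 16(x - 1)² + 25(y + 6)² = 684 + 16 + 900 = 1600.
Divide by 1600: (x - 1)²/100 + (y + 6)²/64 = 1
Ellipse, center (1, -6), major axis horizontal; a² = 100, b² = 64.
Latus rectum length = 2b²/a = 2·64/10 = 64/5.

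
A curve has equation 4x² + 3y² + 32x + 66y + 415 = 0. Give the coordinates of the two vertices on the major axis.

(-4, -13) and (-4, -9)

Rearranging, 4(x² + 8x) + 3(y² + 22y) = -415.
4(x + 4)² + 3(y + 11)² = -415 + 64 + 363 = 12
Dividing both sides by 12: (x + 4)²/3 + (y + 11)²/4 = 1
Ellipse, center (-4, -11), major axis vertical; a² = 4, b² = 3.
a = 2. Vertices at (h, k ± a).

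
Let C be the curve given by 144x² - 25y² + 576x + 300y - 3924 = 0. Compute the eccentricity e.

Collect terms: 144(x² + 4x) -25(y² - 12y) = 3924
Completing the square gives 144(x + 2)² -25(y - 6)² = 3924 + 576 - 900 = 3600.
Divide through by 3600 to get (x + 2)²/25 - (y - 6)²/144 = 1.
Hyperbola, center (-2, 6), transverse axis horizontal; a² = 25, b² = 144.
c² = a² + b² = 169, so c = 13.
e = c/a = 13/5.

e = 13/5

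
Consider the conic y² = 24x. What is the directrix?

x = -6

Vertex (0, 0); 4p = 24 so p = 6. Opens right.
Directrix is the vertical line x = h − p = 0 − (6) = -6.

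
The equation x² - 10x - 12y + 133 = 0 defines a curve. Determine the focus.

Only x is squared. Complete the square in x: (x - 5)² = 12(y - 9).
Vertex (5, 9); 4p = 12 so p = 3. Opens up.
Focus is p units from the vertex along the axis: (h, k + p).

(5, 12)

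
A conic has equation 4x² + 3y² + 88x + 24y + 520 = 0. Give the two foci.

(-11, -5) and (-11, -3)

Group: 4(x² + 22x) + 3(y² + 8y) = -520
Completing the square gives 4(x + 11)² + 3(y + 4)² = -520 + 484 + 48 = 12.
Dividing both sides by 12: (x + 11)²/3 + (y + 4)²/4 = 1
Ellipse, center (-11, -4), major axis vertical; a² = 4, b² = 3.
c² = a² - b² = 4 - 3 = 1, so c = 1.
Foci lie on the vertical axis through the center: (h, k ± c).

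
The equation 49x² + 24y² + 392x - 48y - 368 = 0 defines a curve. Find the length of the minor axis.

4√6

Group the x- and y-terms: 49(x² + 8x) + 24(y² - 2y) = 368
Completing the square gives 49(x + 4)² + 24(y - 1)² = 368 + 784 + 24 = 1176.
Divide by 1176: (x + 4)²/24 + (y - 1)²/49 = 1
Ellipse, center (-4, 1), major axis vertical; a² = 49, b² = 24.
b² = 24 so b = 2√6; the minor axis has length 2b = 4√6.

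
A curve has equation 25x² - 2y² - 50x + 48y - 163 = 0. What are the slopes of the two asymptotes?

Rearranging, 25(x² - 2x) -2(y² - 24y) = 163.
25(x - 1)² -2(y - 12)² = 163 + 25 - 288 = -100
Divide through by -100 to get (y - 12)²/50 - (x - 1)²/4 = 1.
Hyperbola, center (1, 12), transverse axis vertical; a² = 50, b² = 4.
For a vertical hyperbola the asymptotes have slope ±a/b.
Here that is ±5√2/2.

5√2/2 and -5√2/2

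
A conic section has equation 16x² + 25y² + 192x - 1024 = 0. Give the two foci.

(-12, 0) and (0, 0)

Rearranging, 16(x² + 12x) + 25y² = 1024.
Completing the square gives 16(x + 6)² + 25y² = 1024 + 576 + 0 = 1600.
Dividing both sides by 1600: (x + 6)²/100 + y²/64 = 1
Ellipse, center (-6, 0), major axis horizontal; a² = 100, b² = 64.
c² = a² - b² = 100 - 64 = 36, so c = 6.
Foci lie on the horizontal axis through the center: (h ± c, k).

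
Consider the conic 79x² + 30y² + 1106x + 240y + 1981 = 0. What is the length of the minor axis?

Group: 79(x² + 14x) + 30(y² + 8y) = -1981
79(x + 7)² + 30(y + 4)² = -1981 + 3871 + 480 = 2370
Divide by 2370: (x + 7)²/30 + (y + 4)²/79 = 1
Ellipse, center (-7, -4), major axis vertical; a² = 79, b² = 30.
b² = 30 so b = √30; the minor axis has length 2b = 2√30.

2√30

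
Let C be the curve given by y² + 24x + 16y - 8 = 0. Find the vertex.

Only y is squared. Complete the square in y: (y + 8)² = -24(x - 3).
Vertex (3, -8); 4p = -24 so p = -6. Opens left.

(3, -8)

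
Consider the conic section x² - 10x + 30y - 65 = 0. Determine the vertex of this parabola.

Only x is squared. Complete the square in x: (x - 5)² = -30(y - 3).
Vertex (5, 3); 4p = -30 so p = -15/2. Opens down.

(5, 3)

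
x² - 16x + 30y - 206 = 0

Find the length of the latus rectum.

30

Only x is squared. Complete the square in x: (x - 8)² = -30(y - 9).
Vertex (8, 9); 4p = -30 so p = -15/2. Opens down.
Latus rectum length = |4p| = 30.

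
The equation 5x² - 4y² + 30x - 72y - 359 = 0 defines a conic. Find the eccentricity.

e = 3/2

Group the x- and y-terms: 5(x² + 6x) -4(y² + 18y) = 359
5(x + 3)² -4(y + 9)² = 359 + 45 - 324 = 80
Divide through by 80 to get (x + 3)²/16 - (y + 9)²/20 = 1.
Hyperbola, center (-3, -9), transverse axis horizontal; a² = 16, b² = 20.
c² = a² + b² = 36, so c = 6.
e = c/a = 6/4 = 3/2.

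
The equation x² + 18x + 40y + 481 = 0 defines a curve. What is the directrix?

y = 0

Only x is squared. Complete the square in x: (x + 9)² = -40(y + 10).
Vertex (-9, -10); 4p = -40 so p = -10. Opens down.
Directrix is the horizontal line y = k − p = -10 − (-10) = 0.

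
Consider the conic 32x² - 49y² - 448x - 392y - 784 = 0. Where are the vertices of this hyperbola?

(0, -4) and (14, -4)

Group the x- and y-terms: 32(x² - 14x) -49(y² + 8y) = 784
Complete the square: 32(x - 7)² -49(y + 4)² = 784 + 1568 - 784 = 1568
Dividing both sides by 1568: (x - 7)²/49 - (y + 4)²/32 = 1
Hyperbola, center (7, -4), transverse axis horizontal; a² = 49, b² = 32.
a = 7. Vertices at (h ± a, k).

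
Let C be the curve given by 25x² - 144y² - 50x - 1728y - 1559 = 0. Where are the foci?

(1, -19) and (1, 7)

Rearranging, 25(x² - 2x) -144(y² + 12y) = 1559.
Complete the square in x and y: 25(x - 1)² -144(y + 6)² = 1559 + 25 - 5184 = -3600
Dividing both sides by -3600: (y + 6)²/25 - (x - 1)²/144 = 1
Hyperbola, center (1, -6), transverse axis vertical; a² = 25, b² = 144.
c² = a² + b² = 25 + 144 = 169, so c = 13.
Foci lie on the vertical axis through the center: (h, k ± c).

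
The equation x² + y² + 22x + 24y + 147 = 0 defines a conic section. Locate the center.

(-11, -12)

Group the x- and y-terms: (x² + 22x) + (y² + 24y) = -147
Complete the square in x and y: (x + 11)² + (y + 12)² = -147 + 121 + 144 = 118
So (x + 11)² + (y + 12)² = 118.
Circle centered at (-11, -12) with r² = 118.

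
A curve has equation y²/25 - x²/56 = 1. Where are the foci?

Center (0, 0). The positive term is the y-term, so the transverse axis is vertical; a² = 25, b² = 56.
c² = a² + b² = 25 + 56 = 81, so c = 9.
Foci lie on the vertical axis through the center: (h, k ± c).

(0, -9) and (0, 9)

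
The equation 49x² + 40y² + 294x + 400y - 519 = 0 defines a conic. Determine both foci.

49(x² + 6x) + 40(y² + 10y) = 519
Completing the square gives 49(x + 3)² + 40(y + 5)² = 519 + 441 + 1000 = 1960.
Divide through by 1960 to get (x + 3)²/40 + (y + 5)²/49 = 1.
Ellipse, center (-3, -5), major axis vertical; a² = 49, b² = 40.
c² = a² - b² = 49 - 40 = 9, so c = 3.
Foci lie on the vertical axis through the center: (h, k ± c).

(-3, -8) and (-3, -2)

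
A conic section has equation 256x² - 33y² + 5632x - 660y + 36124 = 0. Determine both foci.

Group: 256(x² + 22x) -33(y² + 20y) = -36124
256(x + 11)² -33(y + 10)² = -36124 + 30976 - 3300 = -8448
Divide through by -8448 to get (y + 10)²/256 - (x + 11)²/33 = 1.
Hyperbola, center (-11, -10), transverse axis vertical; a² = 256, b² = 33.
c² = a² + b² = 256 + 33 = 289, so c = 17.
Foci lie on the vertical axis through the center: (h, k ± c).

(-11, -27) and (-11, 7)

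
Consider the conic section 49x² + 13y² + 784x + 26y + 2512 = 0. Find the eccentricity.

Group the x- and y-terms: 49(x² + 16x) + 13(y² + 2y) = -2512
Complete the square in x and y: 49(x + 8)² + 13(y + 1)² = -2512 + 3136 + 13 = 637
Divide through by 637 to get (x + 8)²/13 + (y + 1)²/49 = 1.
Ellipse, center (-8, -1), major axis vertical; a² = 49, b² = 13.
c² = a² - b² = 36, so c = 6.
e = c/a = 6/7.

e = 6/7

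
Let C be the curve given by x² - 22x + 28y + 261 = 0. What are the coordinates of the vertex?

(11, -5)

Only x is squared. Complete the square in x: (x - 11)² = -28(y + 5).
Vertex (11, -5); 4p = -28 so p = -7. Opens down.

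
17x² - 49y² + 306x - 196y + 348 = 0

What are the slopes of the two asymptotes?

Rearranging, 17(x² + 18x) -49(y² + 4y) = -348.
Complete the square: 17(x + 9)² -49(y + 2)² = -348 + 1377 - 196 = 833
Divide through by 833 to get (x + 9)²/49 - (y + 2)²/17 = 1.
Hyperbola, center (-9, -2), transverse axis horizontal; a² = 49, b² = 17.
For a horizontal hyperbola the asymptotes have slope ±b/a.
Here that is ±√17/7.

√17/7 and -√17/7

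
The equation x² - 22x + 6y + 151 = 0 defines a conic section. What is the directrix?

Only x is squared. Complete the square in x: (x - 11)² = -6(y + 5).
Vertex (11, -5); 4p = -6 so p = -3/2. Opens down.
Directrix is the horizontal line y = k − p = -5 − (-3/2) = -7/2.

y = -7/2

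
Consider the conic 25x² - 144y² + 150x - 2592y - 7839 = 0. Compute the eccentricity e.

Group the x- and y-terms: 25(x² + 6x) -144(y² + 18y) = 7839
Complete the square in x and y: 25(x + 3)² -144(y + 9)² = 7839 + 225 - 11664 = -3600
Divide by -3600: (y + 9)²/25 - (x + 3)²/144 = 1
Hyperbola, center (-3, -9), transverse axis vertical; a² = 25, b² = 144.
c² = a² + b² = 169, so c = 13.
e = c/a = 13/5.

e = 13/5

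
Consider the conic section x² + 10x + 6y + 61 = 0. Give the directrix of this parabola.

y = -9/2

Only x is squared. Complete the square in x: (x + 5)² = -6(y + 6).
Vertex (-5, -6); 4p = -6 so p = -3/2. Opens down.
Directrix is the horizontal line y = k − p = -6 − (-3/2) = -9/2.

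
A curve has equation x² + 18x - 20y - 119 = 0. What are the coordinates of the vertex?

(-9, -10)

Only x is squared. Complete the square in x: (x + 9)² = 20(y + 10).
Vertex (-9, -10); 4p = 20 so p = 5. Opens up.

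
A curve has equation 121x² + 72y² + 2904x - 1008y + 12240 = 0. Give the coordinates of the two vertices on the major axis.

(-12, -4) and (-12, 18)

Rearranging, 121(x² + 24x) + 72(y² - 14y) = -12240.
121(x + 12)² + 72(y - 7)² = -12240 + 17424 + 3528 = 8712
Divide by 8712: (x + 12)²/72 + (y - 7)²/121 = 1
Ellipse, center (-12, 7), major axis vertical; a² = 121, b² = 72.
a = 11. Vertices at (h, k ± a).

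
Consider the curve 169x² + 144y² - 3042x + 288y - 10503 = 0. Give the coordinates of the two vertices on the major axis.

Group: 169(x² - 18x) + 144(y² + 2y) = 10503
Complete the square in x and y: 169(x - 9)² + 144(y + 1)² = 10503 + 13689 + 144 = 24336
Divide by 24336: (x - 9)²/144 + (y + 1)²/169 = 1
Ellipse, center (9, -1), major axis vertical; a² = 169, b² = 144.
a = 13. Vertices at (h, k ± a).

(9, -14) and (9, 12)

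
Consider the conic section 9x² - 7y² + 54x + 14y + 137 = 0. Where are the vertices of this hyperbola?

Group the x- and y-terms: 9(x² + 6x) -7(y² - 2y) = -137
Completing the square gives 9(x + 3)² -7(y - 1)² = -137 + 81 - 7 = -63.
Divide by -63: (y - 1)²/9 - (x + 3)²/7 = 1
Hyperbola, center (-3, 1), transverse axis vertical; a² = 9, b² = 7.
a = 3. Vertices at (h, k ± a).

(-3, -2) and (-3, 4)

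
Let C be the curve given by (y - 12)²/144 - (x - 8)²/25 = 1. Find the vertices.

Center (8, 12). The positive term is the y-term, so the transverse axis is vertical; a² = 144, b² = 25.
a = 12. Vertices at (h, k ± a).

(8, 0) and (8, 24)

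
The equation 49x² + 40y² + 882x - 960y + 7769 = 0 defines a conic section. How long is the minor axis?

4√10

49(x² + 18x) + 40(y² - 24y) = -7769
49(x + 9)² + 40(y - 12)² = -7769 + 3969 + 5760 = 1960
Divide through by 1960 to get (x + 9)²/40 + (y - 12)²/49 = 1.
Ellipse, center (-9, 12), major axis vertical; a² = 49, b² = 40.
b² = 40 so b = 2√10; the minor axis has length 2b = 4√10.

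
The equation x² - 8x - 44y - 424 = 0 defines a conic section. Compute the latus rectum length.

Only x is squared. Complete the square in x: (x - 4)² = 44(y + 10).
Vertex (4, -10); 4p = 44 so p = 11. Opens up.
Latus rectum length = |4p| = 44.

44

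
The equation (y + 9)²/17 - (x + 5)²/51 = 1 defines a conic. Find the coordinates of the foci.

(-5, -9 - 2√17) and (-5, -9 + 2√17)

Center (-5, -9). The positive term is the y-term, so the transverse axis is vertical; a² = 17, b² = 51.
c² = a² + b² = 17 + 51 = 68, so c = 2√17.
Foci lie on the vertical axis through the center: (h, k ± c).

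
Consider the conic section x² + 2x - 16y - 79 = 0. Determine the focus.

Only x is squared. Complete the square in x: (x + 1)² = 16(y + 5).
Vertex (-1, -5); 4p = 16 so p = 4. Opens up.
Focus is p units from the vertex along the axis: (h, k + p).

(-1, -1)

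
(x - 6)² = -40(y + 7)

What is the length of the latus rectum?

40

Vertex (6, -7); 4p = -40 so p = -10. Opens down.
Latus rectum length = |4p| = 40.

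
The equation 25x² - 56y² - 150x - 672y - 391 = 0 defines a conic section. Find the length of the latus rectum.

Collect terms: 25(x² - 6x) -56(y² + 12y) = 391
Complete the square in x and y: 25(x - 3)² -56(y + 6)² = 391 + 225 - 2016 = -1400
Divide by -1400: (y + 6)²/25 - (x - 3)²/56 = 1
Hyperbola, center (3, -6), transverse axis vertical; a² = 25, b² = 56.
Latus rectum length = 2b²/a = 2·56/5 = 112/5.

112/5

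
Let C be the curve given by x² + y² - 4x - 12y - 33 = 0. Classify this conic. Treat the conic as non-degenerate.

No xy term. Coefficients of x² and y² are A = 1, C = 1.
A = C (same sign) ⇒ circle.

circle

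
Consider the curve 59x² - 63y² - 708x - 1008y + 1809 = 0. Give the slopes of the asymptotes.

Rearranging, 59(x² - 12x) -63(y² + 16y) = -1809.
Completing the square gives 59(x - 6)² -63(y + 8)² = -1809 + 2124 - 4032 = -3717.
Divide through by -3717 to get (y + 8)²/59 - (x - 6)²/63 = 1.
Hyperbola, center (6, -8), transverse axis vertical; a² = 59, b² = 63.
For a vertical hyperbola the asymptotes have slope ±a/b.
Here that is ±√59/3√7 = ±√413/21.

√413/21 and -√413/21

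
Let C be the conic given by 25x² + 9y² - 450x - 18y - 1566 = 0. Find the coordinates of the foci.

(9, -15) and (9, 17)

25(x² - 18x) + 9(y² - 2y) = 1566
Complete the square: 25(x - 9)² + 9(y - 1)² = 1566 + 2025 + 9 = 3600
Divide through by 3600 to get (x - 9)²/144 + (y - 1)²/400 = 1.
Ellipse, center (9, 1), major axis vertical; a² = 400, b² = 144.
c² = a² - b² = 400 - 144 = 256, so c = 16.
Foci lie on the vertical axis through the center: (h, k ± c).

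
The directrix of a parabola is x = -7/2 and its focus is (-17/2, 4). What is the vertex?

(-6, 4)

The vertex is the midpoint between the focus and the directrix along the axis of symmetry.
Axis is horizontal (directrix is vertical). Vertex x-coordinate = (-17/2 + (-7/2))/2 = -6; y-coordinate = 4.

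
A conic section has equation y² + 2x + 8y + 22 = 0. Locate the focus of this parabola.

(-7/2, -4)

Only y is squared. Complete the square in y: (y + 4)² = -2(x + 3).
Vertex (-3, -4); 4p = -2 so p = -1/2. Opens left.
Focus is p units from the vertex along the axis: (h + p, k).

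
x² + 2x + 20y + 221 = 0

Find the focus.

(-1, -16)

Only x is squared. Complete the square in x: (x + 1)² = -20(y + 11).
Vertex (-1, -11); 4p = -20 so p = -5. Opens down.
Focus is p units from the vertex along the axis: (h, k + p).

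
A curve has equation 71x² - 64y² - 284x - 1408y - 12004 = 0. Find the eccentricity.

e = 3√15/8

Rearranging, 71(x² - 4x) -64(y² + 22y) = 12004.
Complete the square in x and y: 71(x - 2)² -64(y + 11)² = 12004 + 284 - 7744 = 4544
Dividing both sides by 4544: (x - 2)²/64 - (y + 11)²/71 = 1
Hyperbola, center (2, -11), transverse axis horizontal; a² = 64, b² = 71.
c² = a² + b² = 135, so c = 3√15.
e = c/a = 3√15/8.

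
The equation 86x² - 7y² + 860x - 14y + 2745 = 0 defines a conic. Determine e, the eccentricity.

e = √7998/86

Rearranging, 86(x² + 10x) -7(y² + 2y) = -2745.
86(x + 5)² -7(y + 1)² = -2745 + 2150 - 7 = -602
Divide by -602: (y + 1)²/86 - (x + 5)²/7 = 1
Hyperbola, center (-5, -1), transverse axis vertical; a² = 86, b² = 7.
c² = a² + b² = 93, so c = √93.
e = c/a = √93/√86 = √7998/86.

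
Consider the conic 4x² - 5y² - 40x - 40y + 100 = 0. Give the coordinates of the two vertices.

(5, -8) and (5, 0)

Group the x- and y-terms: 4(x² - 10x) -5(y² + 8y) = -100
Complete the square in x and y: 4(x - 5)² -5(y + 4)² = -100 + 100 - 80 = -80
Divide through by -80 to get (y + 4)²/16 - (x - 5)²/20 = 1.
Hyperbola, center (5, -4), transverse axis vertical; a² = 16, b² = 20.
a = 4. Vertices at (h, k ± a).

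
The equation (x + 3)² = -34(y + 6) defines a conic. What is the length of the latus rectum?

Vertex (-3, -6); 4p = -34 so p = -17/2. Opens down.
Latus rectum length = |4p| = 34.

34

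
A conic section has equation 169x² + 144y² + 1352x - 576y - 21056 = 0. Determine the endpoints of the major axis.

(-4, -11) and (-4, 15)

169(x² + 8x) + 144(y² - 4y) = 21056
169(x + 4)² + 144(y - 2)² = 21056 + 2704 + 576 = 24336
Divide through by 24336 to get (x + 4)²/144 + (y - 2)²/169 = 1.
Ellipse, center (-4, 2), major axis vertical; a² = 169, b² = 144.
a = 13. Vertices at (h, k ± a).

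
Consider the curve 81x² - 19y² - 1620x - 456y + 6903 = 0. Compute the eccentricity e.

e = 10/9

81(x² - 20x) -19(y² + 24y) = -6903
Complete the square in x and y: 81(x - 10)² -19(y + 12)² = -6903 + 8100 - 2736 = -1539
Dividing both sides by -1539: (y + 12)²/81 - (x - 10)²/19 = 1
Hyperbola, center (10, -12), transverse axis vertical; a² = 81, b² = 19.
c² = a² + b² = 100, so c = 10.
e = c/a = 10/9.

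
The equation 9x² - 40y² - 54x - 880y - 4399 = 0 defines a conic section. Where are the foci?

(3, -18) and (3, -4)

Group: 9(x² - 6x) -40(y² + 22y) = 4399
Complete the square in x and y: 9(x - 3)² -40(y + 11)² = 4399 + 81 - 4840 = -360
Dividing both sides by -360: (y + 11)²/9 - (x - 3)²/40 = 1
Hyperbola, center (3, -11), transverse axis vertical; a² = 9, b² = 40.
c² = a² + b² = 9 + 40 = 49, so c = 7.
Foci lie on the vertical axis through the center: (h, k ± c).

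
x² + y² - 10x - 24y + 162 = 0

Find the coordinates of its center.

Rearranging, (x² - 10x) + (y² - 24y) = -162.
Complete the square: (x - 5)² + (y - 12)² = -162 + 25 + 144 = 7
So (x - 5)² + (y - 12)² = 7.
Circle centered at (5, 12) with r² = 7.

(5, 12)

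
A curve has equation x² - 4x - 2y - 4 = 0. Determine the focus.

Only x is squared. Complete the square in x: (x - 2)² = 2(y + 4).
Vertex (2, -4); 4p = 2 so p = 1/2. Opens up.
Focus is p units from the vertex along the axis: (h, k + p).

(2, -7/2)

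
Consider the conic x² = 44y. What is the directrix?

y = -11

Vertex (0, 0); 4p = 44 so p = 11. Opens up.
Directrix is the horizontal line y = k − p = 0 − (11) = -11.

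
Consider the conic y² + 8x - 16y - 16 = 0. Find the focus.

(8, 8)

Only y is squared. Complete the square in y: (y - 8)² = -8(x - 10).
Vertex (10, 8); 4p = -8 so p = -2. Opens left.
Focus is p units from the vertex along the axis: (h + p, k).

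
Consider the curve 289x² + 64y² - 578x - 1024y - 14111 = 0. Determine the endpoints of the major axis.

Group: 289(x² - 2x) + 64(y² - 16y) = 14111
Completing the square gives 289(x - 1)² + 64(y - 8)² = 14111 + 289 + 4096 = 18496.
Divide by 18496: (x - 1)²/64 + (y - 8)²/289 = 1
Ellipse, center (1, 8), major axis vertical; a² = 289, b² = 64.
a = 17. Vertices at (h, k ± a).

(1, -9) and (1, 25)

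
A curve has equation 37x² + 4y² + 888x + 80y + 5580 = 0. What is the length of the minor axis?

Group: 37(x² + 24x) + 4(y² + 20y) = -5580
Completing the square gives 37(x + 12)² + 4(y + 10)² = -5580 + 5328 + 400 = 148.
Dividing both sides by 148: (x + 12)²/4 + (y + 10)²/37 = 1
Ellipse, center (-12, -10), major axis vertical; a² = 37, b² = 4.
b² = 4 so b = 2; the minor axis has length 2b = 4.

4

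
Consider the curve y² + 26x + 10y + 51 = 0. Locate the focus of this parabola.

(-15/2, -5)

Only y is squared. Complete the square in y: (y + 5)² = -26(x + 1).
Vertex (-1, -5); 4p = -26 so p = -13/2. Opens left.
Focus is p units from the vertex along the axis: (h + p, k).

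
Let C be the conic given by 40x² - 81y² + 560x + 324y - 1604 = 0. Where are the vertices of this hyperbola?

Group: 40(x² + 14x) -81(y² - 4y) = 1604
40(x + 7)² -81(y - 2)² = 1604 + 1960 - 324 = 3240
Divide through by 3240 to get (x + 7)²/81 - (y - 2)²/40 = 1.
Hyperbola, center (-7, 2), transverse axis horizontal; a² = 81, b² = 40.
a = 9. Vertices at (h ± a, k).

(-16, 2) and (2, 2)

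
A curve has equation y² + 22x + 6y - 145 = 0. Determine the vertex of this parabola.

(7, -3)

Only y is squared. Complete the square in y: (y + 3)² = -22(x - 7).
Vertex (7, -3); 4p = -22 so p = -11/2. Opens left.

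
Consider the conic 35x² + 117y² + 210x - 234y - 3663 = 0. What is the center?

Collect terms: 35(x² + 6x) + 117(y² - 2y) = 3663
35(x + 3)² + 117(y - 1)² = 3663 + 315 + 117 = 4095
Dividing both sides by 4095: (x + 3)²/117 + (y - 1)²/35 = 1
Ellipse with center (-3, 1).

(-3, 1)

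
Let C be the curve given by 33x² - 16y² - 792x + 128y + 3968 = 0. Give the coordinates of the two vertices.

Rearranging, 33(x² - 24x) -16(y² - 8y) = -3968.
Complete the square: 33(x - 12)² -16(y - 4)² = -3968 + 4752 - 256 = 528
Divide by 528: (x - 12)²/16 - (y - 4)²/33 = 1
Hyperbola, center (12, 4), transverse axis horizontal; a² = 16, b² = 33.
a = 4. Vertices at (h ± a, k).

(8, 4) and (16, 4)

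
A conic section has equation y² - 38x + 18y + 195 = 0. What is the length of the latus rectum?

Only y is squared. Complete the square in y: (y + 9)² = 38(x - 3).
Vertex (3, -9); 4p = 38 so p = 19/2. Opens right.
Latus rectum length = |4p| = 38.

38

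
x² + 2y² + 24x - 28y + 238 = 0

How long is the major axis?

4

Group: (x² + 24x) + 2(y² - 14y) = -238
(x + 12)² + 2(y - 7)² = -238 + 144 + 98 = 4
Dividing both sides by 4: (x + 12)²/4 + (y - 7)²/2 = 1
Ellipse, center (-12, 7), major axis horizontal; a² = 4, b² = 2.
a² = 4 so a = 2; the major axis has length 2a = 4.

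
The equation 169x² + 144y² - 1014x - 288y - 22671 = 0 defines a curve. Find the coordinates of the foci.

Rearranging, 169(x² - 6x) + 144(y² - 2y) = 22671.
Complete the square in x and y: 169(x - 3)² + 144(y - 1)² = 22671 + 1521 + 144 = 24336
Divide by 24336: (x - 3)²/144 + (y - 1)²/169 = 1
Ellipse, center (3, 1), major axis vertical; a² = 169, b² = 144.
c² = a² - b² = 169 - 144 = 25, so c = 5.
Foci lie on the vertical axis through the center: (h, k ± c).

(3, -4) and (3, 6)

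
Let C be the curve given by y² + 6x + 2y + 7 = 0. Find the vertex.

(-1, -1)

Only y is squared. Complete the square in y: (y + 1)² = -6(x + 1).
Vertex (-1, -1); 4p = -6 so p = -3/2. Opens left.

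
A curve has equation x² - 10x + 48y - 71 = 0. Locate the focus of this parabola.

Only x is squared. Complete the square in x: (x - 5)² = -48(y - 2).
Vertex (5, 2); 4p = -48 so p = -12. Opens down.
Focus is p units from the vertex along the axis: (h, k + p).

(5, -10)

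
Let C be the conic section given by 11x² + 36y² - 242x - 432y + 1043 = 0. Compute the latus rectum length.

22/3

Collect terms: 11(x² - 22x) + 36(y² - 12y) = -1043
Complete the square in x and y: 11(x - 11)² + 36(y - 6)² = -1043 + 1331 + 1296 = 1584
Divide by 1584: (x - 11)²/144 + (y - 6)²/44 = 1
Ellipse, center (11, 6), major axis horizontal; a² = 144, b² = 44.
Latus rectum length = 2b²/a = 2·44/12 = 22/3.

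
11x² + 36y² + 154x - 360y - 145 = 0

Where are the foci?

(-17, 5) and (3, 5)

Group the x- and y-terms: 11(x² + 14x) + 36(y² - 10y) = 145
Completing the square gives 11(x + 7)² + 36(y - 5)² = 145 + 539 + 900 = 1584.
Divide by 1584: (x + 7)²/144 + (y - 5)²/44 = 1
Ellipse, center (-7, 5), major axis horizontal; a² = 144, b² = 44.
c² = a² - b² = 144 - 44 = 100, so c = 10.
Foci lie on the horizontal axis through the center: (h ± c, k).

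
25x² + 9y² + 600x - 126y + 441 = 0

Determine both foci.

(-12, -9) and (-12, 23)

Group: 25(x² + 24x) + 9(y² - 14y) = -441
25(x + 12)² + 9(y - 7)² = -441 + 3600 + 441 = 3600
Dividing both sides by 3600: (x + 12)²/144 + (y - 7)²/400 = 1
Ellipse, center (-12, 7), major axis vertical; a² = 400, b² = 144.
c² = a² - b² = 400 - 144 = 256, so c = 16.
Foci lie on the vertical axis through the center: (h, k ± c).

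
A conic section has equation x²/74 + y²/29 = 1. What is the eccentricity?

Center (0, 0). The larger denominator 74 sits under the x-term, so the major axis is horizontal; a² = 74, b² = 29.
c² = a² - b² = 45, so c = 3√5.
e = c/a = 3√5/√74 = 3√370/74.

e = 3√370/74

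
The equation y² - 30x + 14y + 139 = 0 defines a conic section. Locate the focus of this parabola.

(21/2, -7)

Only y is squared. Complete the square in y: (y + 7)² = 30(x - 3).
Vertex (3, -7); 4p = 30 so p = 15/2. Opens right.
Focus is p units from the vertex along the axis: (h + p, k).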